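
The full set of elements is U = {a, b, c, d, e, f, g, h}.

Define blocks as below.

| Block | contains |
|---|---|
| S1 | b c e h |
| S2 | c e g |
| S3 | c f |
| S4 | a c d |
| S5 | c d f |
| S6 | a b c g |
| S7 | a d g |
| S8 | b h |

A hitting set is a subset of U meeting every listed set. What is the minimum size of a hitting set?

T = {c, g, h} meets every block (each contains at least one member of T), and |T| = 3.
The blocks S3, S7, S8 are pairwise disjoint, so any hitting set needs a separate element for each — at least 3. Hence 3 is optimal.

3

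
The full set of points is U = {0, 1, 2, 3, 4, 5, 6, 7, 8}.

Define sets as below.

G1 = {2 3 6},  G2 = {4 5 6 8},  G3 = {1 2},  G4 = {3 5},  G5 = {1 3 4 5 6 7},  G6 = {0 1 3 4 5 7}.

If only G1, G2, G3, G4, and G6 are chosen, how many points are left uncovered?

0

Union of G1, G2, G3, G4, G6 = {0, 1, 2, 3, 4, 5, 6, 7, 8} — that's every point, so 0 are uncovered.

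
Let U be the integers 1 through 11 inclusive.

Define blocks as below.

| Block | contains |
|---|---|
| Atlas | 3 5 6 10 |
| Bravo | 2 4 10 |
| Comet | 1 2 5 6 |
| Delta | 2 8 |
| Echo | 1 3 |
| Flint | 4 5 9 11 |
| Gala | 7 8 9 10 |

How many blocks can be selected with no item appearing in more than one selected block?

3

Delta, Echo, Flint are pairwise disjoint (Delta={2,8}; Echo={1,3}; Flint={4,5,9,11}).
Every remaining block overlaps one of these, and no 4 of the listed blocks are pairwise disjoint, so 3 is the maximum.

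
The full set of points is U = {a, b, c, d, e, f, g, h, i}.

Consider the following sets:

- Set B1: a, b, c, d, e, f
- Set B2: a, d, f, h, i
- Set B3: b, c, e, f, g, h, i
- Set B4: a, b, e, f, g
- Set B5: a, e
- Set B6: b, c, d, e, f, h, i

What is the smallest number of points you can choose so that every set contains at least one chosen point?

2

Take T = {a, f}. Each listed set contains at least one of these, so T is a hitting set of size 2.
No single point lies in every set, so at least 2 are needed and 2 is optimal.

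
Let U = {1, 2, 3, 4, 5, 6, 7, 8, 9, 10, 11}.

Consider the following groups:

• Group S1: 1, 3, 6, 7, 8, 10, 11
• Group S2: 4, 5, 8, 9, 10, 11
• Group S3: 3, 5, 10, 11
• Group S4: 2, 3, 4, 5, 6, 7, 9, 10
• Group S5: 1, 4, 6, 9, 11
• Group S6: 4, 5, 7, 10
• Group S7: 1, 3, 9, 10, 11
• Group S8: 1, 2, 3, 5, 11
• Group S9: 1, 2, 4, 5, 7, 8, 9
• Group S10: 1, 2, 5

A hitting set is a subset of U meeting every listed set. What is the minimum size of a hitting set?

The 2 points {1, 5} hit every group.
No single point lies in every group, so at least 2 are needed and 2 is optimal.

2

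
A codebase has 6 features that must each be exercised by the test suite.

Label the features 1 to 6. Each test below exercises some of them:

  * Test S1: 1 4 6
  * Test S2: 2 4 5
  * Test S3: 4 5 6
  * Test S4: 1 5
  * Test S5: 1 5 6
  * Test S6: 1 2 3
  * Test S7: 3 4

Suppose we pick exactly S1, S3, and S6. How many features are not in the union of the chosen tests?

0

Union of S1, S3, S6 = {1, 2, 3, 4, 5, 6} — that's every feature, so 0 are uncovered.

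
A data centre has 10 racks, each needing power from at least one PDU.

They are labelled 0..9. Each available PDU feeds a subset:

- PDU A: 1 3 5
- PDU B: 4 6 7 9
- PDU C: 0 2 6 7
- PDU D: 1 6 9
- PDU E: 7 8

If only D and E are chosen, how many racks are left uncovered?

5

Union of D, E = {1, 6, 7, 8, 9}.
Not covered: 0, 2, 3, 4, 5 — 5 racks.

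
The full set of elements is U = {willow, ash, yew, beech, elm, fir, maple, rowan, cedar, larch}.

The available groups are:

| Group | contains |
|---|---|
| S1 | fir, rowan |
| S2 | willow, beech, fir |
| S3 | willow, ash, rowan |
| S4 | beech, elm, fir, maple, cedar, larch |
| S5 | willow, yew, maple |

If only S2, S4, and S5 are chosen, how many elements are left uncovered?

2

Union of S2, S4, S5 = {willow, yew, beech, elm, fir, maple, cedar, larch}.
Not covered: ash, rowan — 2 elements.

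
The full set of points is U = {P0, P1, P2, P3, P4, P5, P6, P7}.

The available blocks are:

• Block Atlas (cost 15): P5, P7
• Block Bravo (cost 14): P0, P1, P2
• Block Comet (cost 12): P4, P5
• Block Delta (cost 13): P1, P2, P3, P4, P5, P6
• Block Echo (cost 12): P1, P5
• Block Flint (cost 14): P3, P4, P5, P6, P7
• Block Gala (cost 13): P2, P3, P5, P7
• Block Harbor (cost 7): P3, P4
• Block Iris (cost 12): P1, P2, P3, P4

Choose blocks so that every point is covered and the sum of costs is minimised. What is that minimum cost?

Bravo, Flint together cover every point (Bravo ∪ Flint = {P0, P1, P2, P3, P4, P5, P6, P7}); total cost 14 + 14 = 28.
The greedy pick Delta, Gala, Bravo costs 40; no covering selection beats 28.

28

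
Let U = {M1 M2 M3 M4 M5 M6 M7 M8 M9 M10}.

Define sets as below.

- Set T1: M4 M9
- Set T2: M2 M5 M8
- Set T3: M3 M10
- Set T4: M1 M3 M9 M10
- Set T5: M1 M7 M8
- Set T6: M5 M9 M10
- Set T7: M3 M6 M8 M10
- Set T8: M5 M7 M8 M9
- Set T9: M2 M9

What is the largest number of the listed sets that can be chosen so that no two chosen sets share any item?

T3, T5, T9 are pairwise disjoint (T3={M3,M10}; T5={M1,M7,M8}; T9={M2,M9}).
Every remaining set overlaps one of these, and no 4 of the listed sets are pairwise disjoint, so 3 is the maximum.

3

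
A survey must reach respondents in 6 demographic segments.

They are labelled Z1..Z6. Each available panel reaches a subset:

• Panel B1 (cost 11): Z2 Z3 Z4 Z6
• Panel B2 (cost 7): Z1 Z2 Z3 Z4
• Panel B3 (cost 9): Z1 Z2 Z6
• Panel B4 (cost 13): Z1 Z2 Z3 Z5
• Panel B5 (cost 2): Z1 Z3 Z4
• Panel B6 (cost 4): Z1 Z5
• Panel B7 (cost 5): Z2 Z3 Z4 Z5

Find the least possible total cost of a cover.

14

B3, B7 together cover every segment (B3 ∪ B7 = {Z1, Z2, Z3, Z4, Z5, Z6}); total cost 9 + 5 = 14.
The greedy pick B5, B7, B3 costs 16; no covering selection beats 14.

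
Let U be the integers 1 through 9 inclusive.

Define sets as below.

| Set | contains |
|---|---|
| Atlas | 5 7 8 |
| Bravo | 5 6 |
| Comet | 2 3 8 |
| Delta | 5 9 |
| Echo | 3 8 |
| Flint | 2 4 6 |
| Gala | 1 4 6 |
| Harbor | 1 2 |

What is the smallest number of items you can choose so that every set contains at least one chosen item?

Take H = {1, 2, 3, 5}. Each listed set contains at least one of these, so H is a hitting set of size 4.
No choice of 3 items meets every set, so 4 is the minimum.

4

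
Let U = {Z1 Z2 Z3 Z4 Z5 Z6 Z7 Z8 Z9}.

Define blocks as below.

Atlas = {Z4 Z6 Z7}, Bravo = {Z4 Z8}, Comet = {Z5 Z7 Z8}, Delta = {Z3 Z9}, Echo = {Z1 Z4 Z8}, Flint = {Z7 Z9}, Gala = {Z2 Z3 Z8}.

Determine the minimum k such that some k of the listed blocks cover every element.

Take {Atlas, Comet, Echo, Flint, Gala}. Their union is {Z1, Z2, Z3, Z4, Z5, Z6, Z7, Z8, Z9}, which is all 9 elements.
No 4 of the 7 blocks cover everything (all 35 combinations miss at least one element), so 5 is optimal.

5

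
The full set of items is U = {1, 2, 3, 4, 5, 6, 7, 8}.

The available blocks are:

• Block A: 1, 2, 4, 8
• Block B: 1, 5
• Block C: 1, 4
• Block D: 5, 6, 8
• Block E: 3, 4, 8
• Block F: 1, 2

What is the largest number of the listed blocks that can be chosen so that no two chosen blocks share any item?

D, F are pairwise disjoint (D={5,6,8}; F={1,2}).
Every remaining block overlaps one of these, and no 3 of the listed blocks are pairwise disjoint, so 2 is the maximum.

2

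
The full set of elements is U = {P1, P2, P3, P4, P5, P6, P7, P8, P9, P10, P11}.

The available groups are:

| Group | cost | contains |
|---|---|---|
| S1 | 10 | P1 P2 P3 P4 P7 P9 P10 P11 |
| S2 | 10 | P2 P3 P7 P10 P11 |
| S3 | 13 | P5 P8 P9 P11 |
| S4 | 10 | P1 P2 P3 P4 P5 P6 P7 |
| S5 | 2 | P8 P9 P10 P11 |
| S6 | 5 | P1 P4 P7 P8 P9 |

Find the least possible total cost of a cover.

S4, S5 together cover every element (S4 ∪ S5 = {P1, P2, P3, P4, P5, P6, P7, P8, P9, P10, P11}); total cost 10 + 2 = 12.
No covering selection has total cost below 12.

12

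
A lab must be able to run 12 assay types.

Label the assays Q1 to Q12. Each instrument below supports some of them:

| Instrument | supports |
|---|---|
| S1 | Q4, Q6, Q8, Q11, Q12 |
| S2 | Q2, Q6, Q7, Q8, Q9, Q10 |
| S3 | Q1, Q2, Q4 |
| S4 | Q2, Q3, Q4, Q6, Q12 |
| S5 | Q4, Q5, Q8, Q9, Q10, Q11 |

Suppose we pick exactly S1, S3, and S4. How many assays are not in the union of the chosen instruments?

Union of S1, S3, S4 = {Q1, Q2, Q3, Q4, Q6, Q8, Q11, Q12}.
Not covered: Q5, Q7, Q9, Q10 — 4 assays.

4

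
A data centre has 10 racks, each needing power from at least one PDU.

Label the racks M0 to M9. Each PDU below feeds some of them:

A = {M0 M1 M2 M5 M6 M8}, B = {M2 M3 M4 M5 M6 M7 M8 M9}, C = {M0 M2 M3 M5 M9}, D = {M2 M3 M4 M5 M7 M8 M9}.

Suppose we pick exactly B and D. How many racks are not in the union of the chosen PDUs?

Union of B, D = {M2, M3, M4, M5, M6, M7, M8, M9}.
Not covered: M0, M1 — 2 racks.

2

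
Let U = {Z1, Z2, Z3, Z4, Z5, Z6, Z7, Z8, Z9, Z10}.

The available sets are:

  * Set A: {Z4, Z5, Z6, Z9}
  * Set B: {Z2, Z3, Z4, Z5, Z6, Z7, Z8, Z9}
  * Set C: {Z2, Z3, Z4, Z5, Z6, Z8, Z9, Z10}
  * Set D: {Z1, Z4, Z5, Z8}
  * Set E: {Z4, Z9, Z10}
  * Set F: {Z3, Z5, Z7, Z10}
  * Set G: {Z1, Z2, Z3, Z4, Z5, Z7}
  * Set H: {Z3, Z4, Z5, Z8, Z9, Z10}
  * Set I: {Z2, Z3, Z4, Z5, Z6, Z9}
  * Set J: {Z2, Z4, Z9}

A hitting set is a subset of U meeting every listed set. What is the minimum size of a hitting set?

2

T = {Z4, Z7} meets every set (each contains at least one member of T), and |T| = 2.
The sets F, J are pairwise disjoint, so any hitting set needs a separate item for each — at least 2. Hence 2 is optimal.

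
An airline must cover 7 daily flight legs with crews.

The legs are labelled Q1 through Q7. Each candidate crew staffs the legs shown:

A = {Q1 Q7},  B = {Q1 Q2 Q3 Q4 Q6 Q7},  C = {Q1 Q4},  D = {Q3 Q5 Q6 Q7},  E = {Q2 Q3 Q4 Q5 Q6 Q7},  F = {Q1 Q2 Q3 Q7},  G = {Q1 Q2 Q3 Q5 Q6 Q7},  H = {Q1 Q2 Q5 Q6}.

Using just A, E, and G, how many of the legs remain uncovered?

0

Union of A, E, G = {Q1, Q2, Q3, Q4, Q5, Q6, Q7} — that's every leg, so 0 are uncovered.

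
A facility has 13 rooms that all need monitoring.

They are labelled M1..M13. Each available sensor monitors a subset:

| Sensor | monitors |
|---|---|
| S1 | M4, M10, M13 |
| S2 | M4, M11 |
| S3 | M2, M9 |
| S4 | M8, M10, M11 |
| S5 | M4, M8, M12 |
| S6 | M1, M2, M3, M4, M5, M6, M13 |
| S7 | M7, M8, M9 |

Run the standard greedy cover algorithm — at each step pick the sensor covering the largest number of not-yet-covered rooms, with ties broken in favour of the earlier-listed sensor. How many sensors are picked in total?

4

Greedy: pick S6 (covers 7 new) → pick S4 (covers 3 new) → pick S7 (covers 2 new) → pick S5 (covers 1 new). Total picks: 4.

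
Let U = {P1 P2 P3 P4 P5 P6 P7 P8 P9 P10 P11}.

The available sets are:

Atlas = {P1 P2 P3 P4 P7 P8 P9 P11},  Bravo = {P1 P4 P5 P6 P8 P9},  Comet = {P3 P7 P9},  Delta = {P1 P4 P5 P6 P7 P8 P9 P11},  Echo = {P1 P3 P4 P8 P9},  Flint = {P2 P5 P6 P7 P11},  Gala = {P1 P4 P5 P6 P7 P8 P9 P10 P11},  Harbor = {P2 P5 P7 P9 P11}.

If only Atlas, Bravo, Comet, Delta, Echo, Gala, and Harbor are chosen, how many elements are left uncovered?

Union of Atlas, Bravo, Comet, Delta, Echo, Gala, Harbor = {P1, P2, P3, P4, P5, P6, P7, P8, P9, P10, P11} — that's every element, so 0 are uncovered.

0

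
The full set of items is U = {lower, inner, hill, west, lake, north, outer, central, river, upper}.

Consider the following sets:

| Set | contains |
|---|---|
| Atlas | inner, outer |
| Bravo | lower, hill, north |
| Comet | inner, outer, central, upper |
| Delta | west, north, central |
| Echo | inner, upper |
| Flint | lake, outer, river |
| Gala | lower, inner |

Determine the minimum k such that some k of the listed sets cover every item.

4

Bravo, Delta, Echo, and Flint cover everything between them: the union {lower, inner, hill, west, lake, north, outer, central, river, upper} is all of U.
Only Delta contains west, so Delta is forced; the remaining 7 items need at least 3 more sets (each remaining set adds at most 3) — so at least 4 sets are needed, and 4 is optimal.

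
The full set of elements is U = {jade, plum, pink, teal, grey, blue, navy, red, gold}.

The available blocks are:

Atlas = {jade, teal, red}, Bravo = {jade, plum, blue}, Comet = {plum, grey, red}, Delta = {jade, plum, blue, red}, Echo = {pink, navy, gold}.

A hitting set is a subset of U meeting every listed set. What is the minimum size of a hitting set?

H = {pink, blue, red} meets every block (each contains at least one member of H), and |H| = 3.
No choice of 2 elements meets every block, so 3 is the minimum.

3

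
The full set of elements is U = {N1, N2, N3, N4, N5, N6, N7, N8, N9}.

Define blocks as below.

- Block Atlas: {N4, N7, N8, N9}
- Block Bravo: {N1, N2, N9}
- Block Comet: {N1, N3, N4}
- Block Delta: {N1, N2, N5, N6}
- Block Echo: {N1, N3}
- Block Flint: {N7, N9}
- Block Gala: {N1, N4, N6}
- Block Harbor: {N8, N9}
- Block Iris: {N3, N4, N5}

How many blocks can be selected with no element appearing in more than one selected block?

2

Delta, Harbor are pairwise disjoint (Delta={N1,N2,N5,N6}; Harbor={N8,N9}).
Every remaining block overlaps one of these, and no 3 of the listed blocks are pairwise disjoint, so 2 is the maximum.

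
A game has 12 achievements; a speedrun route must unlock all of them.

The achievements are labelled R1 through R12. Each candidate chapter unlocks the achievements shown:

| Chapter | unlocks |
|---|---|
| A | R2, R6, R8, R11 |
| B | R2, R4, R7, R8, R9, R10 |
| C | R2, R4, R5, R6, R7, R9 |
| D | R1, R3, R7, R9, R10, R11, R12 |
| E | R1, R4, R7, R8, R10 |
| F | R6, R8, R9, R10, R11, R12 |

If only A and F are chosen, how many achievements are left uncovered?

5

Union of A, F = {R2, R6, R8, R9, R10, R11, R12}.
Not covered: R1, R3, R4, R5, R7 — 5 achievements.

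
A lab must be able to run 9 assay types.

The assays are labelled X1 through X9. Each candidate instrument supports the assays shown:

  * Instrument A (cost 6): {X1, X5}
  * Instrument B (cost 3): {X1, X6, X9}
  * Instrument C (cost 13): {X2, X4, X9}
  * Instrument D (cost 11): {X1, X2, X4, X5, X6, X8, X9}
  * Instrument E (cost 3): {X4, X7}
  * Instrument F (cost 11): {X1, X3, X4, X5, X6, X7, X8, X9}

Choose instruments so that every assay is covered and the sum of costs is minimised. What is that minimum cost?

22

D, F together cover every assay (D ∪ F = {X1, X2, X3, X4, X5, X6, X7, X8, X9}); total cost 11 + 11 = 22.
The greedy pick B, E, D, F costs 28; no covering selection beats 22.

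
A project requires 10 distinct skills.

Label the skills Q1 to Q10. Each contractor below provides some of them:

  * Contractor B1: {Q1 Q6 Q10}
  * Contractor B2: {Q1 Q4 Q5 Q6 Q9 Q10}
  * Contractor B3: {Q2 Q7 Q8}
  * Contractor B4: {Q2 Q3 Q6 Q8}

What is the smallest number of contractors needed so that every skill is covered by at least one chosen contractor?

3

B2 and B3 and B4 together: B2 ∪ B3 ∪ B4 = {Q1, Q2, Q3, Q4, Q5, Q6, Q7, Q8, Q9, Q10} — every skill is covered.
Only B4 contains Q3, so B4 is forced; the remaining 6 skills need at least 2 more contractors (each remaining contractor adds at most 5) — so at least 3 contractors are needed, and 3 is optimal.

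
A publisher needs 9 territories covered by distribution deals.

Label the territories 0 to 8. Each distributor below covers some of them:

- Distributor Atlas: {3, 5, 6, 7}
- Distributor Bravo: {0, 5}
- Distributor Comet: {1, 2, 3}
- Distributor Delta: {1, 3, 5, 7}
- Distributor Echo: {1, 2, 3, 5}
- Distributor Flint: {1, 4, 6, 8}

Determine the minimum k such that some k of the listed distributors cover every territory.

Atlas and Bravo and Echo and Flint together: Atlas ∪ Bravo ∪ Echo ∪ Flint = {0, 1, 2, 3, 4, 5, 6, 7, 8} — every territory is covered.
No 3 of the 6 distributors cover everything (all 20 combinations miss at least one territory), so 4 is optimal.

4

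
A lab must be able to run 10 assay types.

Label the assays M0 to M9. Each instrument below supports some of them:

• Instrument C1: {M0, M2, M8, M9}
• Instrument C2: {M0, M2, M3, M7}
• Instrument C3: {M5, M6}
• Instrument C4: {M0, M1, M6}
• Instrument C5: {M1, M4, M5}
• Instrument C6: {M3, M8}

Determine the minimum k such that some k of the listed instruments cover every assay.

C1 and C2 and C3 and C5 together: C1 ∪ C2 ∪ C3 ∪ C5 = {M0, M1, M2, M3, M4, M5, M6, M7, M8, M9} — every assay is covered.
No 3 of the 6 instruments cover everything (all 20 combinations miss at least one assay), so 4 is optimal.

4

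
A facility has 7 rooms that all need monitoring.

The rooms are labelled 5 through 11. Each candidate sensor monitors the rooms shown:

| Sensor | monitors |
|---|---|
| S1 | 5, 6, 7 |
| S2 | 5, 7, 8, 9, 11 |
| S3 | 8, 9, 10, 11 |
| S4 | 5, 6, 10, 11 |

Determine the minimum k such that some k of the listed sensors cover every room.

2

S1 and S3 together: S1 ∪ S3 = {5, 6, 7, 8, 9, 10, 11} — every room is covered.
No single sensor has all 7 rooms (the largest, S2, has 5), so 2 is optimal.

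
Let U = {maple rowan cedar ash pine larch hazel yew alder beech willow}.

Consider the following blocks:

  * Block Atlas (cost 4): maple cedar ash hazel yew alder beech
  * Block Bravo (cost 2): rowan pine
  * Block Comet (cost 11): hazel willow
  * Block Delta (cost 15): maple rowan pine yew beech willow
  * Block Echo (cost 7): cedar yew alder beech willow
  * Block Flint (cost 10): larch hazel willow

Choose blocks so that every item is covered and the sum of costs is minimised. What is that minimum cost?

16

Atlas, Bravo, Flint together cover every item (Atlas ∪ Bravo ∪ Flint = {maple, rowan, cedar, ash, pine, larch, hazel, yew, alder, beech, willow}); total cost 4 + 2 + 10 = 16.
No covering selection has total cost below 16.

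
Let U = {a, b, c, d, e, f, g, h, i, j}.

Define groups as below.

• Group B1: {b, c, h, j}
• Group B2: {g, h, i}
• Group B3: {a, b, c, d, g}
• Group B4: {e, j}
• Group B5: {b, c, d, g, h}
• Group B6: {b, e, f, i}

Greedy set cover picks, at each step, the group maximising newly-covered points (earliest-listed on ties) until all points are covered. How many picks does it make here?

Greedy: pick B3 (covers 5 new) → pick B6 (covers 3 new) → pick B1 (covers 2 new). Total picks: 3.

3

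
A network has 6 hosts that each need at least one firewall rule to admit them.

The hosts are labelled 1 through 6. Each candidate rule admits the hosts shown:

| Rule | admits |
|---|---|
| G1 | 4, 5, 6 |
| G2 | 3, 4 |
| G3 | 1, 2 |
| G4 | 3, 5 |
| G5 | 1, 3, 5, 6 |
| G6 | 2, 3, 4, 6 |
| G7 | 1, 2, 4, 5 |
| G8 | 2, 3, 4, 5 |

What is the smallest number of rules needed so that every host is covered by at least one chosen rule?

2

Take {G5, G6}. Their union is {1, 2, 3, 4, 5, 6}, which is all 6 hosts.
No single rule has all 6 hosts (the largest, G5, has 4), so 2 is optimal.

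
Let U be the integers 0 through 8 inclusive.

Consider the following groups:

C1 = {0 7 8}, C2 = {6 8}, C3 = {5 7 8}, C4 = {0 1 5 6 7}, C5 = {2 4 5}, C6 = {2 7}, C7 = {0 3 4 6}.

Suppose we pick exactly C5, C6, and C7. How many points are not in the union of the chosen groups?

Union of C5, C6, C7 = {0, 2, 3, 4, 5, 6, 7}.
Not covered: 1, 8 — 2 points.

2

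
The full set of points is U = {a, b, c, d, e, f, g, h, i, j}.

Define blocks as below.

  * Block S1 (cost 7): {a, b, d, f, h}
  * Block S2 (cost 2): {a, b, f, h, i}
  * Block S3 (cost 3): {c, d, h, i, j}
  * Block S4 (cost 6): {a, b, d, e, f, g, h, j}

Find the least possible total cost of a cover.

9

S3, S4 together cover every point (S3 ∪ S4 = {a, b, c, d, e, f, g, h, i, j}); total cost 3 + 6 = 9.
The greedy pick S2, S3, S4 costs 11; no covering selection beats 9.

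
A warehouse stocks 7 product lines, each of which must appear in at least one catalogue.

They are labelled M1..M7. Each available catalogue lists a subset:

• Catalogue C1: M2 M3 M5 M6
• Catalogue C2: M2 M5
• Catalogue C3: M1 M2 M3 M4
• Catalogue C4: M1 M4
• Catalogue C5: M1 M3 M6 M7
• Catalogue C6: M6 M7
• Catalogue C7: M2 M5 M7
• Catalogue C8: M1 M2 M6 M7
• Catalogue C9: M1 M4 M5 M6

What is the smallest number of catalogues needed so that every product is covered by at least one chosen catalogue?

C3 and C8 and C9 together: C3 ∪ C8 ∪ C9 = {M1, M2, M3, M4, M5, M6, M7} — every product is covered.
No 2 of the 9 catalogues cover everything (all 36 combinations miss at least one product), so 3 is optimal.

3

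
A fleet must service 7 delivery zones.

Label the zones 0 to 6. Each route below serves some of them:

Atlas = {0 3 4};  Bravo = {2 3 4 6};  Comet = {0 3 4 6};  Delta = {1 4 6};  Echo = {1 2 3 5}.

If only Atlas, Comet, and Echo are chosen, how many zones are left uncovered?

0

Union of Atlas, Comet, Echo = {0, 1, 2, 3, 4, 5, 6} — that's every zone, so 0 are uncovered.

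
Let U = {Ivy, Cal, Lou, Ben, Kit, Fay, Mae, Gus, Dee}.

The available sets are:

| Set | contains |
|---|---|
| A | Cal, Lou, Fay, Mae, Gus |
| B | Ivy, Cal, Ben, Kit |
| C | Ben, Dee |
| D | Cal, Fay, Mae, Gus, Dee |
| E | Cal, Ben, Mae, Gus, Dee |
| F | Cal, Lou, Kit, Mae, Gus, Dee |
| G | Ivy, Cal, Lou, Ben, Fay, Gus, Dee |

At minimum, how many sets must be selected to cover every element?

2

F and G together: F ∪ G = {Ivy, Cal, Lou, Ben, Kit, Fay, Mae, Gus, Dee} — every element is covered.
No single set has all 9 elements (the largest, G, has 7), so 2 is optimal.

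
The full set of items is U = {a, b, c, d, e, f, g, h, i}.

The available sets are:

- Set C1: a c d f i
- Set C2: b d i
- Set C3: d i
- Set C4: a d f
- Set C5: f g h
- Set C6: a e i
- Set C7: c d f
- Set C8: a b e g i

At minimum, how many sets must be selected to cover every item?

C5 and C7 and C8 together: C5 ∪ C7 ∪ C8 = {a, b, c, d, e, f, g, h, i} — every item is covered.
Only C5 contains h, so C5 is forced; the remaining 6 items need at least 2 more sets (each remaining set adds at most 4) — so at least 3 sets are needed, and 3 is optimal.

3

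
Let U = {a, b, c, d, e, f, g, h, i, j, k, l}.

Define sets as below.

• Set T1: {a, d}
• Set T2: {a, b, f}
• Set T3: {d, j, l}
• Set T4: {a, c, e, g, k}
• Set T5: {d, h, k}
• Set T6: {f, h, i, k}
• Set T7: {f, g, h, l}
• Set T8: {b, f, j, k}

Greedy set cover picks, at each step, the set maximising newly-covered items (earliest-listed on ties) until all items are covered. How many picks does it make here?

Greedy: pick T4 (covers 5 new) → pick T3 (covers 3 new) → pick T6 (covers 3 new) → pick T2 (covers 1 new). Total picks: 4.

4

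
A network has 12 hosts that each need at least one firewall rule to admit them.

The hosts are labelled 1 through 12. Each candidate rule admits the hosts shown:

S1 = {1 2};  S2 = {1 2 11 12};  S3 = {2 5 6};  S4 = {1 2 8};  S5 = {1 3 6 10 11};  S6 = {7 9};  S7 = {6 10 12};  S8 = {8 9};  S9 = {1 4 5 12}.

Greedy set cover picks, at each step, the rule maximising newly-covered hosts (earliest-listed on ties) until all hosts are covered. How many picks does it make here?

4

Greedy: pick S5 (covers 5 new) → pick S9 (covers 3 new) → pick S4 (covers 2 new) → pick S6 (covers 2 new). Total picks: 4.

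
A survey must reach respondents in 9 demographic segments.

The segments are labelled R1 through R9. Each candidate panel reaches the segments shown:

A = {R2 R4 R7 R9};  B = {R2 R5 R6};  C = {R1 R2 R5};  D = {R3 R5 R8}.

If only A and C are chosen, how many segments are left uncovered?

3

Union of A, C = {R1, R2, R4, R5, R7, R9}.
Not covered: R3, R6, R8 — 3 segments.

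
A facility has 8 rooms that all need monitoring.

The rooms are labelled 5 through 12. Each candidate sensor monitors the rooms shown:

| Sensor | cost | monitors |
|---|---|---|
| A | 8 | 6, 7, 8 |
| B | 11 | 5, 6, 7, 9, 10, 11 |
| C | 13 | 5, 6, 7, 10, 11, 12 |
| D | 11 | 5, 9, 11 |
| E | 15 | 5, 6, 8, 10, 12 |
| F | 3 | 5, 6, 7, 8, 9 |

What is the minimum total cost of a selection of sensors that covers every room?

C, F together cover every room (C ∪ F = {5, 6, 7, 8, 9, 10, 11, 12}); total cost 13 + 3 = 16.
No covering selection has total cost below 16.

16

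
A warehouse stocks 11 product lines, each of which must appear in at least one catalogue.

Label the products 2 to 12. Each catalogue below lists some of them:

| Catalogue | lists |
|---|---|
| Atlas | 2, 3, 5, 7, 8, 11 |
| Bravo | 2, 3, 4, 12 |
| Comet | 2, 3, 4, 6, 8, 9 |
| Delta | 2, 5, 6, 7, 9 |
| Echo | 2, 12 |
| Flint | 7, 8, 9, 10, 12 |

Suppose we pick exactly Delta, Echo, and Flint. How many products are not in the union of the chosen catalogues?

Union of Delta, Echo, Flint = {2, 5, 6, 7, 8, 9, 10, 12}.
Not covered: 3, 4, 11 — 3 products.

3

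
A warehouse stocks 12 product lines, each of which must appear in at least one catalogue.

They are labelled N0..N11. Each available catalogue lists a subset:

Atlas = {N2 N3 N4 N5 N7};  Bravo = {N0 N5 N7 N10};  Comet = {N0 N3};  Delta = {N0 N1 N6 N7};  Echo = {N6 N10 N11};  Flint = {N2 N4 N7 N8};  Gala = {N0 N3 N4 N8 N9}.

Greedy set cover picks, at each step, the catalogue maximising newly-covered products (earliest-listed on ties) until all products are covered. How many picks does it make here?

4

Greedy: pick Atlas (covers 5 new) → pick Delta (covers 3 new) → pick Echo (covers 2 new) → pick Gala (covers 2 new). Total picks: 4.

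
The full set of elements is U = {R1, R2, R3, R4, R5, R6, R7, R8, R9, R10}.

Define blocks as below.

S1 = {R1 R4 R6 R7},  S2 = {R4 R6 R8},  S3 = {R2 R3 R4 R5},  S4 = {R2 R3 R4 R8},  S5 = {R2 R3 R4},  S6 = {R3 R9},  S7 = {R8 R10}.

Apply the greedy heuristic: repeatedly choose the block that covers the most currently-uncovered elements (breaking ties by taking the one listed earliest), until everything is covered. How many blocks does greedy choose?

Greedy: pick S1 (covers 4 new) → pick S3 (covers 3 new) → pick S7 (covers 2 new) → pick S6 (covers 1 new). Total picks: 4.

4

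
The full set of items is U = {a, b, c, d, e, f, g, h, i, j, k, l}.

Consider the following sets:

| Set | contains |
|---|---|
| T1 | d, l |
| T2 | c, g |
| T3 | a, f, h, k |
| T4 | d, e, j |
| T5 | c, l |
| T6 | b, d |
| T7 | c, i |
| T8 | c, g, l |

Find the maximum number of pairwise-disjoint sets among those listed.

T3, T6, T7 are pairwise disjoint (T3={a,f,h,k}; T6={b,d}; T7={c,i}).
Every remaining set overlaps one of these, and no 4 of the listed sets are pairwise disjoint, so 3 is the maximum.

3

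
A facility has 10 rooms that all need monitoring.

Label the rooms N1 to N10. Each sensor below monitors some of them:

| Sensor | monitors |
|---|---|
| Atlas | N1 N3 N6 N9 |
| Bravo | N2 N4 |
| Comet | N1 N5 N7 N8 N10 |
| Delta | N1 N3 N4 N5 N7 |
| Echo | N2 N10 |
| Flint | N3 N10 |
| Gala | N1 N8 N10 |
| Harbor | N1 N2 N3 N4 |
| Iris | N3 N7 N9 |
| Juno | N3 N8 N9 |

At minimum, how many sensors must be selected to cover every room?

Atlas and Comet and Harbor together: Atlas ∪ Comet ∪ Harbor = {N1, N2, N3, N4, N5, N6, N7, N8, N9, N10} — every room is covered.
Only Atlas contains N6, so Atlas is forced; the remaining 6 rooms need at least 2 more sensors (each remaining sensor adds at most 4) — so at least 3 sensors are needed, and 3 is optimal.

3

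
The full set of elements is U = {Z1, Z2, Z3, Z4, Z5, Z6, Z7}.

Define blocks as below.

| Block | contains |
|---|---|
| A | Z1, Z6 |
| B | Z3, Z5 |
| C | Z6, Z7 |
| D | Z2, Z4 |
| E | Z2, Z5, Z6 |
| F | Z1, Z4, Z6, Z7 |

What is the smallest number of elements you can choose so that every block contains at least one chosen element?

3

Take H = {Z4, Z5, Z6}. Each listed block contains at least one of these, so H is a hitting set of size 3.
The blocks B, C, D are pairwise disjoint, so any hitting set needs a separate element for each — at least 3. Hence 3 is optimal.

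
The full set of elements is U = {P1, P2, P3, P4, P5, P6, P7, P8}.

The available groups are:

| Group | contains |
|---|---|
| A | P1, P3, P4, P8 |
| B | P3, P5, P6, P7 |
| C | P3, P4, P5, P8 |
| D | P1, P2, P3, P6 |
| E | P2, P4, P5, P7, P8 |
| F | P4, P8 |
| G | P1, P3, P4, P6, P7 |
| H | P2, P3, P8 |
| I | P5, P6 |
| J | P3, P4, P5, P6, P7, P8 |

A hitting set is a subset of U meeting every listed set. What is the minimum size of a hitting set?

Take T = {P6, P8}. Each listed group contains at least one of these, so T is a hitting set of size 2.
The groups A, I are pairwise disjoint, so any hitting set needs a separate element for each — at least 2. Hence 2 is optimal.

2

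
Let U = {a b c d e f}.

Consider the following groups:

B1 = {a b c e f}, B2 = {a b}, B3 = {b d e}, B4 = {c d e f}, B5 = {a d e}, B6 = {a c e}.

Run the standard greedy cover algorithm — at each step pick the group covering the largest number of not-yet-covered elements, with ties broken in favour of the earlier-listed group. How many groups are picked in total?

2

Greedy: pick B1 (covers 5 new) → pick B3 (covers 1 new). Total picks: 2.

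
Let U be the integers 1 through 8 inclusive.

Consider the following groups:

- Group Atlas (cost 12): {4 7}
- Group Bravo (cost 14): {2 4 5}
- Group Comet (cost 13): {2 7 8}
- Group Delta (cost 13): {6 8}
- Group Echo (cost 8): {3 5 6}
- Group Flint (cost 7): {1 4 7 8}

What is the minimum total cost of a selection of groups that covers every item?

Comet, Echo, Flint together cover every item (Comet ∪ Echo ∪ Flint = {1, 2, 3, 4, 5, 6, 7, 8}); total cost 13 + 8 + 7 = 28.
No covering selection has total cost below 28.

28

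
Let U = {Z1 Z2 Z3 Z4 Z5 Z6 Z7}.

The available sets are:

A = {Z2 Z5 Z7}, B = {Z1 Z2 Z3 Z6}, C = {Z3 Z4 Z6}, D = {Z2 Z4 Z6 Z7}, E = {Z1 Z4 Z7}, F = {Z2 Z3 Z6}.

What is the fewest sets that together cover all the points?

A and C and E together: A ∪ C ∪ E = {Z1, Z2, Z3, Z4, Z5, Z6, Z7} — every point is covered.
Only A contains Z5, so A is forced; the remaining 4 points need at least 2 more sets (each remaining set adds at most 3) — so at least 3 sets are needed, and 3 is optimal.

3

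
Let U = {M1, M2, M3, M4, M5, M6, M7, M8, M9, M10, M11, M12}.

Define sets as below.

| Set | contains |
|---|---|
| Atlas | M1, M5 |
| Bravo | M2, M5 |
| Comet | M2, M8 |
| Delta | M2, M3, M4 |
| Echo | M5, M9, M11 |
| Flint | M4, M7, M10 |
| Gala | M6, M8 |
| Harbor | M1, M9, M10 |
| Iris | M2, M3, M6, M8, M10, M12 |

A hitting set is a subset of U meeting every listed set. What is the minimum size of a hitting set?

Take H = {M4, M5, M8, M9}. Each listed set contains at least one of these, so H is a hitting set of size 4.
No choice of 3 elements meets every set, so 4 is the minimum.

4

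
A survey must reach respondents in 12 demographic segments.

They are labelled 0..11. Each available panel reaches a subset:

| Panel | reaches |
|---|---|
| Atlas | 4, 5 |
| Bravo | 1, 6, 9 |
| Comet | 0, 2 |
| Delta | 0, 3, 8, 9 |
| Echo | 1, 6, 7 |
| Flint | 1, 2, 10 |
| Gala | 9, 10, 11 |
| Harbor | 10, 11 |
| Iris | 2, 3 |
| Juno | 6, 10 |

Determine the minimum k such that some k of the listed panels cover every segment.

Atlas and Delta and Echo and Harbor and Iris together: Atlas ∪ Delta ∪ Echo ∪ Harbor ∪ Iris = {0, 1, 2, 3, 4, 5, 6, 7, 8, 9, 10, 11} — every segment is covered.
No 4 of the 10 panels cover everything (all 210 combinations miss at least one segment), so 5 is optimal.

5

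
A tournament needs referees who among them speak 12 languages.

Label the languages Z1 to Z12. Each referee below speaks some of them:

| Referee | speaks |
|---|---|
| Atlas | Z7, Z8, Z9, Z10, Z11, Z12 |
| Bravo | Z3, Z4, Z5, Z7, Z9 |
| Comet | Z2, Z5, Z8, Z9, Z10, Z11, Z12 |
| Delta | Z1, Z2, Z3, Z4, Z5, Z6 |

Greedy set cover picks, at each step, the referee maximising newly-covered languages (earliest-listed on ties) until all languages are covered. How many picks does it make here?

Greedy: pick Comet (covers 7 new) → pick Delta (covers 4 new) → pick Atlas (covers 1 new). Total picks: 3.
(The true minimum cover uses only 2 referees, so greedy is not optimal here.)

3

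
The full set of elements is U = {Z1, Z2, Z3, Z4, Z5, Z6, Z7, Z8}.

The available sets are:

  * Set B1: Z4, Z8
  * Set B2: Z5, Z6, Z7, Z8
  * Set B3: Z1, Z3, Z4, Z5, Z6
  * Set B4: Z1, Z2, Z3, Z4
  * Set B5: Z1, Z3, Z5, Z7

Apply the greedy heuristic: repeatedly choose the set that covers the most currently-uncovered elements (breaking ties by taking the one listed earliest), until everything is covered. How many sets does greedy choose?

Greedy: pick B3 (covers 5 new) → pick B2 (covers 2 new) → pick B4 (covers 1 new). Total picks: 3.
(The true minimum cover uses only 2 sets, so greedy is not optimal here.)

3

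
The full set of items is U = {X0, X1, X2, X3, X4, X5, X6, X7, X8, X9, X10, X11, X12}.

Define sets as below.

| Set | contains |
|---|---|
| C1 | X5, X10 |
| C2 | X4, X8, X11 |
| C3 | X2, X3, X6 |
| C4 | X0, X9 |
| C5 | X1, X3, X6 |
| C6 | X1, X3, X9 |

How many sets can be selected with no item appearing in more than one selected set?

4

C1, C2, C3, C4 are pairwise disjoint (C1={X5,X10}; C2={X4,X8,X11}; C3={X2,X3,X6}; C4={X0,X9}).
Every remaining set overlaps one of these, and no 5 of the listed sets are pairwise disjoint, so 4 is the maximum.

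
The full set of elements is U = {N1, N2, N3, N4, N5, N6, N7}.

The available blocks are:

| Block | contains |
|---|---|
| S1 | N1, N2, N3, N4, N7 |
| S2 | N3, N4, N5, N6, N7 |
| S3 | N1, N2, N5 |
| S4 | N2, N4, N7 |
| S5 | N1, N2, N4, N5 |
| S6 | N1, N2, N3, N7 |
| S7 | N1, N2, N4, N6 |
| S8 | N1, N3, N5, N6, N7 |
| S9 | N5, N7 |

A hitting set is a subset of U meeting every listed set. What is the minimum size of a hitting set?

2

H = {N1, N7} meets every block (each contains at least one member of H), and |H| = 2.
The blocks S7, S9 are pairwise disjoint, so any hitting set needs a separate element for each — at least 2. Hence 2 is optimal.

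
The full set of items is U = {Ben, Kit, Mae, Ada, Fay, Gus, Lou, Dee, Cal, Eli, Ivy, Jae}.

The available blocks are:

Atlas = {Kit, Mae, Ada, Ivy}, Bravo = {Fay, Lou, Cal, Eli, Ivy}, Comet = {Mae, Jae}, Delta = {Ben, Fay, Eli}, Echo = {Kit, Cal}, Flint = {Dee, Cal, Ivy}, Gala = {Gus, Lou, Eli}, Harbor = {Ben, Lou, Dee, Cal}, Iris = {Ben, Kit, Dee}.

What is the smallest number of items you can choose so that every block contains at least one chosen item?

4

The 4 items {Ben, Mae, Cal, Eli} hit every block.
No choice of 3 items meets every block, so 4 is the minimum.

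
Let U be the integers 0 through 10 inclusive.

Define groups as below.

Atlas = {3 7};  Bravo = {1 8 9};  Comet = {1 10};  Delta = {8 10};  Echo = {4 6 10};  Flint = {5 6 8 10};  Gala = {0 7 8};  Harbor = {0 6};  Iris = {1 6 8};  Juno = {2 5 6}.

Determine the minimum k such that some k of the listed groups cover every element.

Take {Atlas, Bravo, Echo, Harbor, Juno}. Their union is {0, 1, 2, 3, 4, 5, 6, 7, 8, 9, 10}, which is all 11 elements.
No 4 of the 10 groups cover everything (all 210 combinations miss at least one element), so 5 is optimal.

5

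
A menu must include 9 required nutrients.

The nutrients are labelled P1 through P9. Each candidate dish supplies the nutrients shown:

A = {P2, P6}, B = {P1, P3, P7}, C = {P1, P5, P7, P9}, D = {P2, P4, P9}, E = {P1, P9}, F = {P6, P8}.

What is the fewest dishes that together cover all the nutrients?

4

B and C and D and F together: B ∪ C ∪ D ∪ F = {P1, P2, P3, P4, P5, P6, P7, P8, P9} — every nutrient is covered.
Only C contains P5, so C is forced; the remaining 5 nutrients need at least 3 more dishes (each remaining dish adds at most 2) — so at least 4 dishes are needed, and 4 is optimal.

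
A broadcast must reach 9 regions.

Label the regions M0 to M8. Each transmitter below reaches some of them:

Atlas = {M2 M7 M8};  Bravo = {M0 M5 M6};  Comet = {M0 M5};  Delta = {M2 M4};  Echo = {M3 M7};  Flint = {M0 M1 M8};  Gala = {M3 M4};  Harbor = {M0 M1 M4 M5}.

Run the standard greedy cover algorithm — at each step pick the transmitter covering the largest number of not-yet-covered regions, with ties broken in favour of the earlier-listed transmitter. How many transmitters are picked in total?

4

Greedy: pick Harbor (covers 4 new) → pick Atlas (covers 3 new) → pick Bravo (covers 1 new) → pick Echo (covers 1 new). Total picks: 4.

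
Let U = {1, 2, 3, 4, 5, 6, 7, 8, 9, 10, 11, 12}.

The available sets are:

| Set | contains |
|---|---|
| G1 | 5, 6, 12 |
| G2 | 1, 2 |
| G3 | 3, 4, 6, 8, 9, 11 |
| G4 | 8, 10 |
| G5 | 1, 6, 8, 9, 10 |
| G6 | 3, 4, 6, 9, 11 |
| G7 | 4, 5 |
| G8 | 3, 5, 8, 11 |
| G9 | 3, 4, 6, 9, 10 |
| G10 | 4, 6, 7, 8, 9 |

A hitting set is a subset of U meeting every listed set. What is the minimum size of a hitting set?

4

Take H = {2, 4, 8, 12}. Each listed set contains at least one of these, so H is a hitting set of size 4.
No choice of 3 items meets every set, so 4 is the minimum.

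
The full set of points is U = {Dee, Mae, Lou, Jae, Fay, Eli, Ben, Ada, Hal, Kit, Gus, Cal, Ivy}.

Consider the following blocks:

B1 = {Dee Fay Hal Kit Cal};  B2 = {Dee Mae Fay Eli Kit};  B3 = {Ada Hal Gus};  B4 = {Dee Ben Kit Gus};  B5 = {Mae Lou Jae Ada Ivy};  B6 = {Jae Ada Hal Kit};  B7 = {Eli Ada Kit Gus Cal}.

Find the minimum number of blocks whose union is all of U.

4

B1 and B4 and B5 and B7 together: B1 ∪ B4 ∪ B5 ∪ B7 = {Dee, Mae, Lou, Jae, Fay, Eli, Ben, Ada, Hal, Kit, Gus, Cal, Ivy} — every point is covered.
No 3 of the 7 blocks cover everything (all 35 combinations miss at least one point), so 4 is optimal.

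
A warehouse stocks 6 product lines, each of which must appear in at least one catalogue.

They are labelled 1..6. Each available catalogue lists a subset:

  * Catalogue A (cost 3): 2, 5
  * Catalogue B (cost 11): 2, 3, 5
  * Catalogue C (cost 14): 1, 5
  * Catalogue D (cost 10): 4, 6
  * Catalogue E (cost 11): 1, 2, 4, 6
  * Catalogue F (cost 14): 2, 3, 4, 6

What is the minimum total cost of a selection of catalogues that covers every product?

22

B, E together cover every product (B ∪ E = {1, 2, 3, 4, 5, 6}); total cost 11 + 11 = 22.
The greedy pick A, E, B costs 25; no covering selection beats 22.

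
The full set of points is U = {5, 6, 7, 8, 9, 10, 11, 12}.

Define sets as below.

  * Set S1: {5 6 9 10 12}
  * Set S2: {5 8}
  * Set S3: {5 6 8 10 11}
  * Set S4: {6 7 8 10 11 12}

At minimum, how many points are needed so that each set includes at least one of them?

Take H = {5, 10}. Each listed set contains at least one of these, so H is a hitting set of size 2.
No single point lies in every set, so at least 2 are needed and 2 is optimal.

2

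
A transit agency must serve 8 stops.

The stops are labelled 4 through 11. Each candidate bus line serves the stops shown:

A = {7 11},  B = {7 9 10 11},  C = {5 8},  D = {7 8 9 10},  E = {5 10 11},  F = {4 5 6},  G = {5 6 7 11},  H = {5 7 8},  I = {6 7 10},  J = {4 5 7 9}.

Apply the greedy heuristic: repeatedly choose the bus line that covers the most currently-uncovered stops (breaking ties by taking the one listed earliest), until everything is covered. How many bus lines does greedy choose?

Greedy: pick B (covers 4 new) → pick F (covers 3 new) → pick C (covers 1 new). Total picks: 3.

3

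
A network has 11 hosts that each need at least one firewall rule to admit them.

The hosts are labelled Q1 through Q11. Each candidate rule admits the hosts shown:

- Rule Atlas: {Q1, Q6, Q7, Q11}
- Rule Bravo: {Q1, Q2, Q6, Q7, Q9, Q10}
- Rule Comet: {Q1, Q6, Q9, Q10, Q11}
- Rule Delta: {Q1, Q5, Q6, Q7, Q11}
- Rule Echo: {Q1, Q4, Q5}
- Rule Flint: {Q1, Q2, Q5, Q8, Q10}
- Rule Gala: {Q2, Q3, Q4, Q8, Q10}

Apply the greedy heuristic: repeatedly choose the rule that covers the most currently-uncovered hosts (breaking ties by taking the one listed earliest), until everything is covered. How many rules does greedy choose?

3

Greedy: pick Bravo (covers 6 new) → pick Gala (covers 3 new) → pick Delta (covers 2 new). Total picks: 3.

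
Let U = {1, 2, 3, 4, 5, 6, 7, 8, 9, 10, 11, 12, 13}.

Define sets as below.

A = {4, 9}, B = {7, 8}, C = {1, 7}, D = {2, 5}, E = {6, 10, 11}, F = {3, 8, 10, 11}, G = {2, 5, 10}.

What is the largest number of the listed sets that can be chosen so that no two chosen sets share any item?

4

A, C, D, F are pairwise disjoint (A={4,9}; C={1,7}; D={2,5}; F={3,8,10,11}).
Every remaining set overlaps one of these, and no 5 of the listed sets are pairwise disjoint, so 4 is the maximum.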